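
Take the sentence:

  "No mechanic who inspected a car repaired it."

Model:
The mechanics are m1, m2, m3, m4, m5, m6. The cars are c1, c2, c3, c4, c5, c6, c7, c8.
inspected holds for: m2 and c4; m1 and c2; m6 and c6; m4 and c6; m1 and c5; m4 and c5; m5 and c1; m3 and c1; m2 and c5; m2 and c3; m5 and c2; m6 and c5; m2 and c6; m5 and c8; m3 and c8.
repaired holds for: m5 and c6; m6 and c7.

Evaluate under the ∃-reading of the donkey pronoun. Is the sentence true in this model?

"it" takes "a car" as antecedent — a donkey pronoun bound across the clause boundary.
Truth condition: for no (m,c) with inspected(m,c) does repaired(m,c) hold.
Restrictor pairs — does the scope hold? (m1,c2):fails  (m1,c5):fails  (m2,c3):fails  (m2,c4):fails  (m2,c5):fails  (m2,c6):fails  (m3,c1):fails  (m3,c8):fails  (m4,c5):fails  (m4,c6):fails  (m5,c1):fails  (m5,c2):fails  (m5,c8):fails  (m6,c5):fails  (m6,c6):fails
Scope holds for no restrictor pair, so the sentence is true.

True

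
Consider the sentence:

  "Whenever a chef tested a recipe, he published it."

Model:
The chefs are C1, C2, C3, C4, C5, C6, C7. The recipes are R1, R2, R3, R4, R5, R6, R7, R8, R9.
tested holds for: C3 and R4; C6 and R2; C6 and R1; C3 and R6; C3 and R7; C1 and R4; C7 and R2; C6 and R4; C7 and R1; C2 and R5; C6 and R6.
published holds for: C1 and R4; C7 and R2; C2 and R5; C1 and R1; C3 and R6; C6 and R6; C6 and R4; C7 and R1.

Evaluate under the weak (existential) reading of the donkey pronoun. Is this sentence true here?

"it" takes "a recipe" as antecedent — a donkey pronoun bound across the clause boundary.
Weak reading: every chef c with some tested-recipe has at least one tested-recipe r such that published(c,r).
Per chef: C1:✓  C2:✓  C3:✓  C6:✓  C7:✓
Every chef in the restrictor has a witness.

True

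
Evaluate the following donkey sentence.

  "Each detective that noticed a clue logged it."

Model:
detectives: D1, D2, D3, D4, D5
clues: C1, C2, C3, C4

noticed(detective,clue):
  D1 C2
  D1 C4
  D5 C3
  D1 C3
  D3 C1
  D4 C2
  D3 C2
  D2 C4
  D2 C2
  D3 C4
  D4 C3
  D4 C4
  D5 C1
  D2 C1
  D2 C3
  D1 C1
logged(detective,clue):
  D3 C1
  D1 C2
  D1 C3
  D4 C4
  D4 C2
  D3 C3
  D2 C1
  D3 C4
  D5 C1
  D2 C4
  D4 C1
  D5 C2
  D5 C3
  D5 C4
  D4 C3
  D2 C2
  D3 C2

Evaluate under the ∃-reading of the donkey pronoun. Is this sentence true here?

True

"it" takes "a clue" as antecedent — a donkey pronoun bound across the clause boundary.
Weak reading: every detective d with some noticed-clue has at least one noticed-clue c such that logged(d,c).
Per detective: D1:✓  D2:✓  D3:✓  D4:✓  D5:✓
Every detective in the restrictor has a witness.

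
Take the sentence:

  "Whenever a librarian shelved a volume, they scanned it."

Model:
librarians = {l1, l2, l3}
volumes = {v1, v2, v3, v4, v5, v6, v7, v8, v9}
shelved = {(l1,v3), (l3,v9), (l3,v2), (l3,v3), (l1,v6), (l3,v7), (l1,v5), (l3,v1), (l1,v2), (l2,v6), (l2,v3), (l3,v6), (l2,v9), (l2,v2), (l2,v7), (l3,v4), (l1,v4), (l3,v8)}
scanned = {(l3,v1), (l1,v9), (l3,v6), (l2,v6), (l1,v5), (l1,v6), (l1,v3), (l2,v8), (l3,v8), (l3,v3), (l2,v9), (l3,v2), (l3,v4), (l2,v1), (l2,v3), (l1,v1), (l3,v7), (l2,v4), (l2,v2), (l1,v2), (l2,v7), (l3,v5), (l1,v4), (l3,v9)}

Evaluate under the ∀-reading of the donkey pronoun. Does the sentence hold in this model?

"it" takes "a volume" as antecedent — a donkey pronoun bound across the clause boundary.
Strong reading: for every (l,v) with shelved(l,v), scanned(l,v).
Restrictor pairs: (l1,v2) ✓  (l1,v3) ✓  (l1,v4) ✓  (l1,v5) ✓  (l1,v6) ✓  (l2,v2) ✓  (l2,v3) ✓  (l2,v6) ✓  (l2,v7) ✓  (l2,v9) ✓  (l3,v1) ✓  (l3,v2) ✓  (l3,v3) ✓  (l3,v4) ✓  (l3,v6) ✓  (l3,v7) ✓  (l3,v8) ✓  (l3,v9) ✓
Every restrictor pair satisfies the scope.

True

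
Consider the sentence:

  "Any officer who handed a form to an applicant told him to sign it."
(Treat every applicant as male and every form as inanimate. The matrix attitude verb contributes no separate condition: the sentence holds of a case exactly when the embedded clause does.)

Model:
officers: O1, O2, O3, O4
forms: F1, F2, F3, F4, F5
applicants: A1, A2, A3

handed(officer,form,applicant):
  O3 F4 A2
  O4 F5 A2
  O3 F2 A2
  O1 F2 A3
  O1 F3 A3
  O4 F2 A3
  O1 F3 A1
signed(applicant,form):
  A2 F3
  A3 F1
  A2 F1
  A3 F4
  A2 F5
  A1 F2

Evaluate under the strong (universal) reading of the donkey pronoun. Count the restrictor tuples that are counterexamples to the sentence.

6

"him" takes "an applicant" as antecedent and "it" takes "a form"; both are donkey pronouns co-varying with the restrictor.
Strong reading: for every (o,f,a) with handed(o,f,a), signed(a,f).
Restrictor triples: (O1,F2,A3)→signed(A3,F2) ✗  (O1,F3,A1)→signed(A1,F3) ✗  (O1,F3,A3)→signed(A3,F3) ✗  (O3,F2,A2)→signed(A2,F2) ✗  (O3,F4,A2)→signed(A2,F4) ✗  (O4,F2,A3)→signed(A3,F2) ✗  (O4,F5,A2)→signed(A2,F5) ✓
Counterexamples (restrictor triples failing the scope): 6.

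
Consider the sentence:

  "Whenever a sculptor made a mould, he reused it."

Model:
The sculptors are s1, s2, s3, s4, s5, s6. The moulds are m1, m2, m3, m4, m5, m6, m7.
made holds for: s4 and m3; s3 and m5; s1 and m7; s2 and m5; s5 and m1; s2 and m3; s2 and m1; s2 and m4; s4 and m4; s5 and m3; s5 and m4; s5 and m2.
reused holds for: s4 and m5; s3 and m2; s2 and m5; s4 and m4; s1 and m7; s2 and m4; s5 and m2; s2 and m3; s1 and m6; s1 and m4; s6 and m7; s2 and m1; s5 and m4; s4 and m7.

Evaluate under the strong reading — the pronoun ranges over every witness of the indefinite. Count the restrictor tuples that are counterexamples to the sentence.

4

"it" takes "a mould" as antecedent — a donkey pronoun bound across the clause boundary.
Strong reading: for every (s,m) with made(s,m), reused(s,m).
Restrictor pairs: (s1,m7) ✓  (s2,m1) ✓  (s2,m3) ✓  (s2,m4) ✓  (s2,m5) ✓  (s3,m5) ✗  (s4,m3) ✗  (s4,m4) ✓  (s5,m1) ✗  (s5,m2) ✓  (s5,m3) ✗  (s5,m4) ✓
Counterexamples (restrictor pairs failing the scope): 4.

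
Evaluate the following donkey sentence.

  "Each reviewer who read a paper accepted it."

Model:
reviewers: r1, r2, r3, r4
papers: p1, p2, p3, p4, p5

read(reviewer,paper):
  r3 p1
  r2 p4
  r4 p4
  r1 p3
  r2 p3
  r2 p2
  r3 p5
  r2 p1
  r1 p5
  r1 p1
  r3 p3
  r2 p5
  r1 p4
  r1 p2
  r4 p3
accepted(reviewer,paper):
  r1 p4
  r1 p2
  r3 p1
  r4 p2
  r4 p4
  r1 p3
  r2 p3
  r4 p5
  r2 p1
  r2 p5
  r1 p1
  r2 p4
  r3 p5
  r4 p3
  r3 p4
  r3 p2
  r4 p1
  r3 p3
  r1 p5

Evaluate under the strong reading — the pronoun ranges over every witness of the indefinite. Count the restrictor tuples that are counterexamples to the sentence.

1

"it" takes "a paper" as antecedent — a donkey pronoun bound across the clause boundary.
Strong reading: for every (r,p) with read(r,p), accepted(r,p).
Restrictor pairs: (r1,p1) ✓  (r1,p2) ✓  (r1,p3) ✓  (r1,p4) ✓  (r1,p5) ✓  (r2,p1) ✓  (r2,p2) ✗  (r2,p3) ✓  (r2,p4) ✓  (r2,p5) ✓  (r3,p1) ✓  (r3,p3) ✓  (r3,p5) ✓  (r4,p3) ✓  (r4,p4) ✓
Counterexamples (restrictor pairs failing the scope): 1.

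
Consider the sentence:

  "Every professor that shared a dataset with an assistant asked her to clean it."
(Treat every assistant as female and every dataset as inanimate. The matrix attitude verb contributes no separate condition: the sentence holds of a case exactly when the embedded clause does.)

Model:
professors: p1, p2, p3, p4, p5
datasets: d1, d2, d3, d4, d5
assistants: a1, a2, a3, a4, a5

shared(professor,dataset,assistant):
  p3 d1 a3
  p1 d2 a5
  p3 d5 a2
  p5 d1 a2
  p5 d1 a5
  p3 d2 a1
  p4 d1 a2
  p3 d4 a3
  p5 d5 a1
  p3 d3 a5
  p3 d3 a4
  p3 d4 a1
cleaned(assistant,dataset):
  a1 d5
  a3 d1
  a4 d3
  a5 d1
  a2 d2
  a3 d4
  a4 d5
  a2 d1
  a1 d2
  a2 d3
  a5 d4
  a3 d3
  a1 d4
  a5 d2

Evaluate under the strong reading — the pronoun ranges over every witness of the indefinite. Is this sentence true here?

False

"her" takes "an assistant" as antecedent and "it" takes "a dataset"; both are donkey pronouns co-varying with the restrictor.
Strong reading: for every (p,d,a) with shared(p,d,a), cleaned(a,d).
Restrictor triples: (p1,d2,a5)→cleaned(a5,d2) ✓  (p3,d1,a3)→cleaned(a3,d1) ✓  (p3,d2,a1)→cleaned(a1,d2) ✓  (p3,d3,a4)→cleaned(a4,d3) ✓  (p3,d3,a5)→cleaned(a5,d3) ✗  (p3,d4,a1)→cleaned(a1,d4) ✓  (p3,d4,a3)→cleaned(a3,d4) ✓  (p3,d5,a2)→cleaned(a2,d5) ✗  (p4,d1,a2)→cleaned(a2,d1) ✓  (p5,d1,a2)→cleaned(a2,d1) ✓  (p5,d1,a5)→cleaned(a5,d1) ✓  (p5,d5,a1)→cleaned(a1,d5) ✓
Counterexample: (p3,d3,a5) — cleaned(a5,d3) does not hold.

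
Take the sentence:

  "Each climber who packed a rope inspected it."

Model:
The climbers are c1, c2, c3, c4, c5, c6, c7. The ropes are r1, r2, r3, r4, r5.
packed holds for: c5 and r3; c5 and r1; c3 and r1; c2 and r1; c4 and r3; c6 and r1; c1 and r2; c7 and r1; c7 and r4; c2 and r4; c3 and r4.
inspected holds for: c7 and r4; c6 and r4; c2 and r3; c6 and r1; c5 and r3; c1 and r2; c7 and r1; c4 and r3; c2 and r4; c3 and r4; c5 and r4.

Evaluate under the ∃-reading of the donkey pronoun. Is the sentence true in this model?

True

"it" takes "a rope" as antecedent — a donkey pronoun bound across the clause boundary.
Weak reading: every climber c with some packed-rope has at least one packed-rope r such that inspected(c,r).
Per climber: c1:✓  c2:✓  c3:✓  c4:✓  c5:✓  c6:✓  c7:✓
Every climber in the restrictor has a witness.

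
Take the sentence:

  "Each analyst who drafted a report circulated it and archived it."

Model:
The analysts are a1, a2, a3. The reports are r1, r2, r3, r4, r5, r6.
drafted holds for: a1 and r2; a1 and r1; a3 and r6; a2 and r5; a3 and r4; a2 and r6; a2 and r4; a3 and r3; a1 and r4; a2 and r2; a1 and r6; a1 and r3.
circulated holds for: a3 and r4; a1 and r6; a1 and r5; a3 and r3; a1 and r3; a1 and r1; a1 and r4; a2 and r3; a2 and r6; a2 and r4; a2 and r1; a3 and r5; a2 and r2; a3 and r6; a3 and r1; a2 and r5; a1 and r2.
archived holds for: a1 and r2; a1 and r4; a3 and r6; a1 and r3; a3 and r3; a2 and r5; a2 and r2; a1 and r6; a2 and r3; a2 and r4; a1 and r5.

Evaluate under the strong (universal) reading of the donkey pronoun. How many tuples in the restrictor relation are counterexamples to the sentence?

3

"it" takes "a report" as antecedent — a donkey pronoun bound across the clause boundary.
Strong reading: for every (a,r) with drafted(a,r), circulated(a,r) ∧ archived(a,r).
Restrictor pairs: (a1,r1) ✗  (a1,r2) ✓  (a1,r3) ✓  (a1,r4) ✓  (a1,r6) ✓  (a2,r2) ✓  (a2,r4) ✓  (a2,r5) ✓  (a2,r6) ✗  (a3,r3) ✓  (a3,r4) ✗  (a3,r6) ✓
Counterexamples (restrictor pairs failing the scope): 3.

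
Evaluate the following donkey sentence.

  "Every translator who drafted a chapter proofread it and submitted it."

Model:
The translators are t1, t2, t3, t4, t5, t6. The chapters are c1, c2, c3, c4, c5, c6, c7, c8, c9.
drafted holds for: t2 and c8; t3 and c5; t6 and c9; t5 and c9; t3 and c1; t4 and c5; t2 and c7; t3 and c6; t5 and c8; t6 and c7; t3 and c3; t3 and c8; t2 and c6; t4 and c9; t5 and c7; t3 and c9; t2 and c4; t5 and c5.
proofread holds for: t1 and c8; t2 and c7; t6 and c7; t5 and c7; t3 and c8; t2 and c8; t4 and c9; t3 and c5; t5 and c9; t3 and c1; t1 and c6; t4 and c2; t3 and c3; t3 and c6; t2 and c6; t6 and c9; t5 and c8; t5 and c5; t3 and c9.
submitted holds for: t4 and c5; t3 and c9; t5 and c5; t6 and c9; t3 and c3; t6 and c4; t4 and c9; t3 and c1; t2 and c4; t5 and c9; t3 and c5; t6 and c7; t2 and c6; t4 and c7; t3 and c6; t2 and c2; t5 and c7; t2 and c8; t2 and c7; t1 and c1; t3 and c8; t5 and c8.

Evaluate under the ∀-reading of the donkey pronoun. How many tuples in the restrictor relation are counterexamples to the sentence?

"it" takes "a chapter" as antecedent — a donkey pronoun bound across the clause boundary.
Strong reading: for every (t,c) with drafted(t,c), proofread(t,c) ∧ submitted(t,c).
Restrictor pairs: (t2,c4) ✗  (t2,c6) ✓  (t2,c7) ✓  (t2,c8) ✓  (t3,c1) ✓  (t3,c3) ✓  (t3,c5) ✓  (t3,c6) ✓  (t3,c8) ✓  (t3,c9) ✓  (t4,c5) ✗  (t4,c9) ✓  (t5,c5) ✓  (t5,c7) ✓  (t5,c8) ✓  (t5,c9) ✓  (t6,c7) ✓  (t6,c9) ✓
Counterexamples (restrictor pairs failing the scope): 2.

2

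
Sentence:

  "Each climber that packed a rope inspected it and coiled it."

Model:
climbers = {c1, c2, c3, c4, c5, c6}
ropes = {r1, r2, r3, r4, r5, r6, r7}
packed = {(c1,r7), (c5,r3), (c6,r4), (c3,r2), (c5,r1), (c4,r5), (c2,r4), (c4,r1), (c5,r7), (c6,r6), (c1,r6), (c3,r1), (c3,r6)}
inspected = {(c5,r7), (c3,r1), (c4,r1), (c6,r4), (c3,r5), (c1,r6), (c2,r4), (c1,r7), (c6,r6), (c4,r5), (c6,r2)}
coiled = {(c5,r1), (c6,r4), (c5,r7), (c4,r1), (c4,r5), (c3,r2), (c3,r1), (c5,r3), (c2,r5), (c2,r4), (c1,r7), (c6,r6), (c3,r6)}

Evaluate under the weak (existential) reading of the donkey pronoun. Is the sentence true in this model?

"it" takes "a rope" as antecedent — a donkey pronoun bound across the clause boundary.
Weak reading: every climber c with some packed-rope has at least one packed-rope r such that inspected(c,r) ∧ coiled(c,r).
Per climber: c1:✓  c2:✓  c3:✓  c4:✓  c5:✓  c6:✓
Every climber in the restrictor has a witness.

True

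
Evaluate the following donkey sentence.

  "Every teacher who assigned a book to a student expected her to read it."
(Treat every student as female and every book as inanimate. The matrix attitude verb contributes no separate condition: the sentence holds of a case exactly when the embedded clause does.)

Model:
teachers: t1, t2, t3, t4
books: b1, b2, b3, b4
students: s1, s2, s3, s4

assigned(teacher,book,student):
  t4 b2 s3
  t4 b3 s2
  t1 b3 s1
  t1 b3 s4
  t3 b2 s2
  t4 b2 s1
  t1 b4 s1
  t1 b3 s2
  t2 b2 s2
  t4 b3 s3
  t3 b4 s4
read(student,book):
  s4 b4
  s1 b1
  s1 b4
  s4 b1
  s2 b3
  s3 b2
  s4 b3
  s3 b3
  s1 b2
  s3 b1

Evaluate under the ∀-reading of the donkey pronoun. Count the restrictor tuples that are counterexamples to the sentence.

"her" takes "a student" as antecedent and "it" takes "a book"; both are donkey pronouns co-varying with the restrictor.
Strong reading: for every (t,b,s) with assigned(t,b,s), read(s,b).
Restrictor triples: (t1,b3,s1)→read(s1,b3) ✗  (t1,b3,s2)→read(s2,b3) ✓  (t1,b3,s4)→read(s4,b3) ✓  (t1,b4,s1)→read(s1,b4) ✓  (t2,b2,s2)→read(s2,b2) ✗  (t3,b2,s2)→read(s2,b2) ✗  (t3,b4,s4)→read(s4,b4) ✓  (t4,b2,s1)→read(s1,b2) ✓  (t4,b2,s3)→read(s3,b2) ✓  (t4,b3,s2)→read(s2,b3) ✓  (t4,b3,s3)→read(s3,b3) ✓
Counterexamples (restrictor triples failing the scope): 3.

3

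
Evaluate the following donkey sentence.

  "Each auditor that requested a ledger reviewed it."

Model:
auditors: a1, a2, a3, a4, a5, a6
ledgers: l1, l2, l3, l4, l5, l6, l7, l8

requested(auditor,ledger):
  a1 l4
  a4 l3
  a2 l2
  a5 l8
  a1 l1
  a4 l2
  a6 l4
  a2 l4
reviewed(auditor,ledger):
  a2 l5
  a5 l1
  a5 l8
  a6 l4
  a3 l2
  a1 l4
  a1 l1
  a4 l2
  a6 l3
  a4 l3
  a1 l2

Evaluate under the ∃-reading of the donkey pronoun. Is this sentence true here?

"it" takes "a ledger" as antecedent — a donkey pronoun bound across the clause boundary.
Weak reading: every auditor a with some requested-ledger has at least one requested-ledger l such that reviewed(a,l).
Per auditor: a1:✓  a2:✗  a4:✓  a5:✓  a6:✓
a2 has no witness among its requested-ledgers.

False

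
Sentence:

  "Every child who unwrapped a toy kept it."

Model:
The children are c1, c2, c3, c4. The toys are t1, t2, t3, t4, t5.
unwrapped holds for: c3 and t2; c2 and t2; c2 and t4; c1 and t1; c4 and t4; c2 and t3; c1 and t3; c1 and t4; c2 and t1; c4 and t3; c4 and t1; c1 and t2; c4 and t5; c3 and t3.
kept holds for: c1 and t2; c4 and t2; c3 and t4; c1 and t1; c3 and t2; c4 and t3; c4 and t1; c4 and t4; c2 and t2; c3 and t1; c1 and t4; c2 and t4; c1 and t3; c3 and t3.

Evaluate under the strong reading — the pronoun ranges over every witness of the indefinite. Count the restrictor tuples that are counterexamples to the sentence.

3

"it" takes "a toy" as antecedent — a donkey pronoun bound across the clause boundary.
Strong reading: for every (c,t) with unwrapped(c,t), kept(c,t).
Restrictor pairs: (c1,t1) ✓  (c1,t2) ✓  (c1,t3) ✓  (c1,t4) ✓  (c2,t1) ✗  (c2,t2) ✓  (c2,t3) ✗  (c2,t4) ✓  (c3,t2) ✓  (c3,t3) ✓  (c4,t1) ✓  (c4,t3) ✓  (c4,t4) ✓  (c4,t5) ✗
Counterexamples (restrictor pairs failing the scope): 3.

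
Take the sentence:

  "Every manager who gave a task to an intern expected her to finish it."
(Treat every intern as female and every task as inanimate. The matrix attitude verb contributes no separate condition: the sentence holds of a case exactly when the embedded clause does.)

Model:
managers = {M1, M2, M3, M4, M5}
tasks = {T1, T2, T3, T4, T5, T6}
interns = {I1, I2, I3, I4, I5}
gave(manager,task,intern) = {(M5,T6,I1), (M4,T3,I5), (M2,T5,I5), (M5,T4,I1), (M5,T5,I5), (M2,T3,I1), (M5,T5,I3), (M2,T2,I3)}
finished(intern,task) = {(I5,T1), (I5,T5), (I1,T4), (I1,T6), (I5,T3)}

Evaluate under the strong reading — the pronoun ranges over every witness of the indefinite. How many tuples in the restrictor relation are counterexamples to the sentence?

"her" takes "an intern" as antecedent and "it" takes "a task"; both are donkey pronouns co-varying with the restrictor.
Strong reading: for every (m,t,i) with gave(m,t,i), finished(i,t).
Restrictor triples: (M2,T2,I3)→finished(I3,T2) ✗  (M2,T3,I1)→finished(I1,T3) ✗  (M2,T5,I5)→finished(I5,T5) ✓  (M4,T3,I5)→finished(I5,T3) ✓  (M5,T4,I1)→finished(I1,T4) ✓  (M5,T5,I3)→finished(I3,T5) ✗  (M5,T5,I5)→finished(I5,T5) ✓  (M5,T6,I1)→finished(I1,T6) ✓
Counterexamples (restrictor triples failing the scope): 3.

3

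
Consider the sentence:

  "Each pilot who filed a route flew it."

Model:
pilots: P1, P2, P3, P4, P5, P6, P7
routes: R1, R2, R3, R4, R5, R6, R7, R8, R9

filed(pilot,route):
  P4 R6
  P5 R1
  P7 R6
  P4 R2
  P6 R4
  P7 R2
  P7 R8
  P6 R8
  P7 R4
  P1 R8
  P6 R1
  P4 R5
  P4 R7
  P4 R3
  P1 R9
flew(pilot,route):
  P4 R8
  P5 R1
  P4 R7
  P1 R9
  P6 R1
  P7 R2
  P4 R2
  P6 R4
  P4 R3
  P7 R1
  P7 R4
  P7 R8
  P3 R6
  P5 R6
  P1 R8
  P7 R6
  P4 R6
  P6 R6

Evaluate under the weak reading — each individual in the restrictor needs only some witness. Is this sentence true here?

"it" takes "a route" as antecedent — a donkey pronoun bound across the clause boundary.
Weak reading: every pilot p with some filed-route has at least one filed-route r such that flew(p,r).
Per pilot: P1:✓  P4:✓  P5:✓  P6:✓  P7:✓
Every pilot in the restrictor has a witness.

True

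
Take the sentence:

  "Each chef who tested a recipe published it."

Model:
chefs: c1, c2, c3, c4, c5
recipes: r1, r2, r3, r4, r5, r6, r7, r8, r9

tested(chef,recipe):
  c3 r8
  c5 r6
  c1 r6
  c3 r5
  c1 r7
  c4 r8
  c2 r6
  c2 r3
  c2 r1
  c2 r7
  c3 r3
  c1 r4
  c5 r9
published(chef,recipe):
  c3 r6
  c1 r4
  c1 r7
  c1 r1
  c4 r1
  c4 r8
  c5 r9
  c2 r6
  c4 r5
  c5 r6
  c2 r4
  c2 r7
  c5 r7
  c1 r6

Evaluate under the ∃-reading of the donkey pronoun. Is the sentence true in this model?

"it" takes "a recipe" as antecedent — a donkey pronoun bound across the clause boundary.
Weak reading: every chef c with some tested-recipe has at least one tested-recipe r such that published(c,r).
Per chef: c1:✓  c2:✓  c3:✗  c4:✓  c5:✓
c3 has no witness among its tested-recipes.

False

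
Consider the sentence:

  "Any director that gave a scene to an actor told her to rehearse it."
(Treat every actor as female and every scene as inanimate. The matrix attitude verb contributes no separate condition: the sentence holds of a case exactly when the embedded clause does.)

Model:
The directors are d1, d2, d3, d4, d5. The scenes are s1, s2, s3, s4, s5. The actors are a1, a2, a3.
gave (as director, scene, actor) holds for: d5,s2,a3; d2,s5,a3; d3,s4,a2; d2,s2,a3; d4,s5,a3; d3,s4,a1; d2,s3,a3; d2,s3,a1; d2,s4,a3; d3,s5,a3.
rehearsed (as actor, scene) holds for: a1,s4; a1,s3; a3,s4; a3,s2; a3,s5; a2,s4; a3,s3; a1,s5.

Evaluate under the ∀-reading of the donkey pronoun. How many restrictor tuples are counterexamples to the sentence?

0

"her" takes "an actor" as antecedent and "it" takes "a scene"; both are donkey pronouns co-varying with the restrictor.
Strong reading: for every (d,s,a) with gave(d,s,a), rehearsed(a,s).
Restrictor triples: (d2,s2,a3)→rehearsed(a3,s2) ✓  (d2,s3,a1)→rehearsed(a1,s3) ✓  (d2,s3,a3)→rehearsed(a3,s3) ✓  (d2,s4,a3)→rehearsed(a3,s4) ✓  (d2,s5,a3)→rehearsed(a3,s5) ✓  (d3,s4,a1)→rehearsed(a1,s4) ✓  (d3,s4,a2)→rehearsed(a2,s4) ✓  (d3,s5,a3)→rehearsed(a3,s5) ✓  (d4,s5,a3)→rehearsed(a3,s5) ✓  (d5,s2,a3)→rehearsed(a3,s2) ✓
Counterexamples (restrictor triples failing the scope): 0.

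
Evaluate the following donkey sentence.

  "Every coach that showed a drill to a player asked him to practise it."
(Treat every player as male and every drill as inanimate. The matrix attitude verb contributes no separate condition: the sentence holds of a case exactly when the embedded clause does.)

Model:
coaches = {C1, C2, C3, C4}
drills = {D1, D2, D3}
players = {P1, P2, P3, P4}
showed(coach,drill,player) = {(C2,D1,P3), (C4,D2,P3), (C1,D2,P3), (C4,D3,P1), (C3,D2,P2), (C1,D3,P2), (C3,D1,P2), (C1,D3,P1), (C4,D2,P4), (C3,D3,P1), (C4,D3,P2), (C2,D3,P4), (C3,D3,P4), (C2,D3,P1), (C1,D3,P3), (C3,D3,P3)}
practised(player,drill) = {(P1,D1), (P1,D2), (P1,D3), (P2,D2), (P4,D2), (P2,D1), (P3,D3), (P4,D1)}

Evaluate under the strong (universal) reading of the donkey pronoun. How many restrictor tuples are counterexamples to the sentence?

"him" takes "a player" as antecedent and "it" takes "a drill"; both are donkey pronouns co-varying with the restrictor.
Strong reading: for every (c,d,p) with showed(c,d,p), practised(p,d).
Restrictor triples: (C1,D2,P3)→practised(P3,D2) ✗  (C1,D3,P1)→practised(P1,D3) ✓  (C1,D3,P2)→practised(P2,D3) ✗  (C1,D3,P3)→practised(P3,D3) ✓  (C2,D1,P3)→practised(P3,D1) ✗  (C2,D3,P1)→practised(P1,D3) ✓  (C2,D3,P4)→practised(P4,D3) ✗  (C3,D1,P2)→practised(P2,D1) ✓  (C3,D2,P2)→practised(P2,D2) ✓  (C3,D3,P1)→practised(P1,D3) ✓  (C3,D3,P3)→practised(P3,D3) ✓  (C3,D3,P4)→practised(P4,D3) ✗  (C4,D2,P3)→practised(P3,D2) ✗  (C4,D2,P4)→practised(P4,D2) ✓  (C4,D3,P1)→practised(P1,D3) ✓  (C4,D3,P2)→practised(P2,D3) ✗
Counterexamples (restrictor triples failing the scope): 7.

7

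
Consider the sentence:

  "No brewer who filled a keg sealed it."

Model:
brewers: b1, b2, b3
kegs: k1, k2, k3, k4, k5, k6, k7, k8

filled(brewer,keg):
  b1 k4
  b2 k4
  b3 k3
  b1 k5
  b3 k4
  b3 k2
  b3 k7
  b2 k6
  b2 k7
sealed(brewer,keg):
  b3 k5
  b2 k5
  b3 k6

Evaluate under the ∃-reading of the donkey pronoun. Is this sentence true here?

True

"it" takes "a keg" as antecedent — a donkey pronoun bound across the clause boundary.
Truth condition: for no (b,k) with filled(b,k) does sealed(b,k) hold.
Restrictor pairs — does the scope hold? (b1,k4):fails  (b1,k5):fails  (b2,k4):fails  (b2,k6):fails  (b2,k7):fails  (b3,k2):fails  (b3,k3):fails  (b3,k4):fails  (b3,k7):fails
Scope holds for no restrictor pair, so the sentence is true.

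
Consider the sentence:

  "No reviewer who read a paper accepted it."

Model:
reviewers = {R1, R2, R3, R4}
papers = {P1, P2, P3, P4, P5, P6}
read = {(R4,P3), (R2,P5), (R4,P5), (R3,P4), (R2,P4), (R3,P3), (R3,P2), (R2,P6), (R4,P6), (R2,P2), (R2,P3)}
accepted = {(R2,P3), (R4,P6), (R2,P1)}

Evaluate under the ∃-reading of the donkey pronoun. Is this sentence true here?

False

"it" takes "a paper" as antecedent — a donkey pronoun bound across the clause boundary.
Truth condition: for no (r,p) with read(r,p) does accepted(r,p) hold.
Restrictor pairs — does the scope hold? (R2,P2):fails  (R2,P3):holds  (R2,P4):fails  (R2,P5):fails  (R2,P6):fails  (R3,P2):fails  (R3,P3):fails  (R3,P4):fails  (R4,P3):fails  (R4,P5):fails  (R4,P6):holds
Scope holds for 2 pair(s), so the sentence is false.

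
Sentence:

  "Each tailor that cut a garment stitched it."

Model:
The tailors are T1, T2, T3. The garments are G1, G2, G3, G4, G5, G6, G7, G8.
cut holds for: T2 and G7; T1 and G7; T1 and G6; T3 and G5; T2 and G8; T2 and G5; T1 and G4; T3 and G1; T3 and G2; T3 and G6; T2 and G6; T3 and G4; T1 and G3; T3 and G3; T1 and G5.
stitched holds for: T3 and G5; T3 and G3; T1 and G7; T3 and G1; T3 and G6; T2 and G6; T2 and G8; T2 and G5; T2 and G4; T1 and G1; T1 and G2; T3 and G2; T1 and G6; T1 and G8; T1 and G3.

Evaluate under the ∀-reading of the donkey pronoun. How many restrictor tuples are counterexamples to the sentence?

"it" takes "a garment" as antecedent — a donkey pronoun bound across the clause boundary.
Strong reading: for every (t,g) with cut(t,g), stitched(t,g).
Restrictor pairs: (T1,G3) ✓  (T1,G4) ✗  (T1,G5) ✗  (T1,G6) ✓  (T1,G7) ✓  (T2,G5) ✓  (T2,G6) ✓  (T2,G7) ✗  (T2,G8) ✓  (T3,G1) ✓  (T3,G2) ✓  (T3,G3) ✓  (T3,G4) ✗  (T3,G5) ✓  (T3,G6) ✓
Counterexamples (restrictor pairs failing the scope): 4.

4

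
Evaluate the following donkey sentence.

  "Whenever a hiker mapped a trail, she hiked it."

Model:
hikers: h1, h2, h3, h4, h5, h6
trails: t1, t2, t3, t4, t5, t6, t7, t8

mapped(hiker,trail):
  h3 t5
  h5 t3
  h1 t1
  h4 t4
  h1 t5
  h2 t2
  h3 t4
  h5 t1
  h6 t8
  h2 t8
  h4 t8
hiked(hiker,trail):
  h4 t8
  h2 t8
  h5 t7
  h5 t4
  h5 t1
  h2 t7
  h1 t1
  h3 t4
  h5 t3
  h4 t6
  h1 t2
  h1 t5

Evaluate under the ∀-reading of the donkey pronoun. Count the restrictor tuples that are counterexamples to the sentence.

"it" takes "a trail" as antecedent — a donkey pronoun bound across the clause boundary.
Strong reading: for every (h,t) with mapped(h,t), hiked(h,t).
Restrictor pairs: (h1,t1) ✓  (h1,t5) ✓  (h2,t2) ✗  (h2,t8) ✓  (h3,t4) ✓  (h3,t5) ✗  (h4,t4) ✗  (h4,t8) ✓  (h5,t1) ✓  (h5,t3) ✓  (h6,t8) ✗
Counterexamples (restrictor pairs failing the scope): 4.

4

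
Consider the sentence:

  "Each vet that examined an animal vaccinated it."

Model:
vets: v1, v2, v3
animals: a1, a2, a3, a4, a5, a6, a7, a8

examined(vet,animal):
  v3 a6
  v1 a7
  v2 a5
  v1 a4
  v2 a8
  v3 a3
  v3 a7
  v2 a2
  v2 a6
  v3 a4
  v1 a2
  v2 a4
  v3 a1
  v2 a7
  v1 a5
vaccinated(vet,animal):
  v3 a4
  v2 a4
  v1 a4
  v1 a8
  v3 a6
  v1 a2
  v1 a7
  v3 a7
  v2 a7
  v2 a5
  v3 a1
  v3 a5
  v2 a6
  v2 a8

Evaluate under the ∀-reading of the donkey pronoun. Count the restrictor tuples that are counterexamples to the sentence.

"it" takes "an animal" as antecedent — a donkey pronoun bound across the clause boundary.
Strong reading: for every (v,a) with examined(v,a), vaccinated(v,a).
Restrictor pairs: (v1,a2) ✓  (v1,a4) ✓  (v1,a5) ✗  (v1,a7) ✓  (v2,a2) ✗  (v2,a4) ✓  (v2,a5) ✓  (v2,a6) ✓  (v2,a7) ✓  (v2,a8) ✓  (v3,a1) ✓  (v3,a3) ✗  (v3,a4) ✓  (v3,a6) ✓  (v3,a7) ✓
Counterexamples (restrictor pairs failing the scope): 3.

3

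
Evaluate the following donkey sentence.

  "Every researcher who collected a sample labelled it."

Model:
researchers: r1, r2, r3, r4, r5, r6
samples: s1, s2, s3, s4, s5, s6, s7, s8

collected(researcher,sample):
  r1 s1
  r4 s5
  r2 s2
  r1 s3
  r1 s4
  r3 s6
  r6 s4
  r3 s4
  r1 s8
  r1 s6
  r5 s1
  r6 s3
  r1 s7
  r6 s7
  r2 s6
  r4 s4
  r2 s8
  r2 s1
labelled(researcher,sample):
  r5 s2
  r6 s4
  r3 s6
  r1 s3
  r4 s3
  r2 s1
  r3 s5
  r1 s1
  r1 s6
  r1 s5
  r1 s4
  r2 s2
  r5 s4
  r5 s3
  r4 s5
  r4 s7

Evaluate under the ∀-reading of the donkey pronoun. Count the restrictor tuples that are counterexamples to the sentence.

"it" takes "a sample" as antecedent — a donkey pronoun bound across the clause boundary.
Strong reading: for every (r,s) with collected(r,s), labelled(r,s).
Restrictor pairs: (r1,s1) ✓  (r1,s3) ✓  (r1,s4) ✓  (r1,s6) ✓  (r1,s7) ✗  (r1,s8) ✗  (r2,s1) ✓  (r2,s2) ✓  (r2,s6) ✗  (r2,s8) ✗  (r3,s4) ✗  (r3,s6) ✓  (r4,s4) ✗  (r4,s5) ✓  (r5,s1) ✗  (r6,s3) ✗  (r6,s4) ✓  (r6,s7) ✗
Counterexamples (restrictor pairs failing the scope): 9.

9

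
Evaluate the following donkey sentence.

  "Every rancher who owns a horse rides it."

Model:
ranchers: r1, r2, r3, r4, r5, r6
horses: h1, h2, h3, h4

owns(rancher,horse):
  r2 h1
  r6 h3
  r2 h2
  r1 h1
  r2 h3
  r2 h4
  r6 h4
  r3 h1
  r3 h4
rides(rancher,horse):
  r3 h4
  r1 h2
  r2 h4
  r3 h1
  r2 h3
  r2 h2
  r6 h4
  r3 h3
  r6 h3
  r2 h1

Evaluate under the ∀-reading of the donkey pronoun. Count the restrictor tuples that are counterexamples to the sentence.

1

"it" takes "a horse" as antecedent — a donkey pronoun bound across the clause boundary.
Strong reading: for every (r,h) with owns(r,h), rides(r,h).
Restrictor pairs: (r1,h1) ✗  (r2,h1) ✓  (r2,h2) ✓  (r2,h3) ✓  (r2,h4) ✓  (r3,h1) ✓  (r3,h4) ✓  (r6,h3) ✓  (r6,h4) ✓
Counterexamples (restrictor pairs failing the scope): 1.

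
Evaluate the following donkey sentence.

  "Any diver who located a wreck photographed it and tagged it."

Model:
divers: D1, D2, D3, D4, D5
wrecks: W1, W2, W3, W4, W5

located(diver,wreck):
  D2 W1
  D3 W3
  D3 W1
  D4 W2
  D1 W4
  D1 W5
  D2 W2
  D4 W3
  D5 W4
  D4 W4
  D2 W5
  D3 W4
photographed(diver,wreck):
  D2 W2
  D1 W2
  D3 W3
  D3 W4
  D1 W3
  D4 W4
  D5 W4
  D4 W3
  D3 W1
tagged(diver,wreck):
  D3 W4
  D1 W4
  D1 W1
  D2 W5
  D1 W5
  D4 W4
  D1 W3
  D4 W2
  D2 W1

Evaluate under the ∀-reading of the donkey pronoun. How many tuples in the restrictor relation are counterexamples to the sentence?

"it" takes "a wreck" as antecedent — a donkey pronoun bound across the clause boundary.
Strong reading: for every (d,w) with located(d,w), photographed(d,w) ∧ tagged(d,w).
Restrictor pairs: (D1,W4) ✗  (D1,W5) ✗  (D2,W1) ✗  (D2,W2) ✗  (D2,W5) ✗  (D3,W1) ✗  (D3,W3) ✗  (D3,W4) ✓  (D4,W2) ✗  (D4,W3) ✗  (D4,W4) ✓  (D5,W4) ✗
Counterexamples (restrictor pairs failing the scope): 10.

10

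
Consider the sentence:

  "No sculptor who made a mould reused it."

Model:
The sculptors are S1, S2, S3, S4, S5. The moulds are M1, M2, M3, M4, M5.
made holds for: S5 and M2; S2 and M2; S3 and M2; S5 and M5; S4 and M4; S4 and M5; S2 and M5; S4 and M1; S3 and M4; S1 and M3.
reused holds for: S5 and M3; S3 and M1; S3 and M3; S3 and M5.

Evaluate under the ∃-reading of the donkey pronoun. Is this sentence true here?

True

"it" takes "a mould" as antecedent — a donkey pronoun bound across the clause boundary.
Truth condition: for no (s,m) with made(s,m) does reused(s,m) hold.
Restrictor pairs — does the scope hold? (S1,M3):fails  (S2,M2):fails  (S2,M5):fails  (S3,M2):fails  (S3,M4):fails  (S4,M1):fails  (S4,M4):fails  (S4,M5):fails  (S5,M2):fails  (S5,M5):fails
Scope holds for no restrictor pair, so the sentence is true.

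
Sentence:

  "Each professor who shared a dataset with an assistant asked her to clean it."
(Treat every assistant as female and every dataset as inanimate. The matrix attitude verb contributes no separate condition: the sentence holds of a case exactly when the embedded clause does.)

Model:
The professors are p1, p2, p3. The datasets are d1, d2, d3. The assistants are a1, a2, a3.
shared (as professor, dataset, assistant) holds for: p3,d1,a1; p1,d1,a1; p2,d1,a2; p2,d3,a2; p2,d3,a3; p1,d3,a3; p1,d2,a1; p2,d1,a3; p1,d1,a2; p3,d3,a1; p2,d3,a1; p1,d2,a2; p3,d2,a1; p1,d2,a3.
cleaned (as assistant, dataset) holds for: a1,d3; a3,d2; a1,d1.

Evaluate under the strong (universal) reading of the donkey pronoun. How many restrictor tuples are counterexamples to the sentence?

9

"her" takes "an assistant" as antecedent and "it" takes "a dataset"; both are donkey pronouns co-varying with the restrictor.
Strong reading: for every (p,d,a) with shared(p,d,a), cleaned(a,d).
Restrictor triples: (p1,d1,a1)→cleaned(a1,d1) ✓  (p1,d1,a2)→cleaned(a2,d1) ✗  (p1,d2,a1)→cleaned(a1,d2) ✗  (p1,d2,a2)→cleaned(a2,d2) ✗  (p1,d2,a3)→cleaned(a3,d2) ✓  (p1,d3,a3)→cleaned(a3,d3) ✗  (p2,d1,a2)→cleaned(a2,d1) ✗  (p2,d1,a3)→cleaned(a3,d1) ✗  (p2,d3,a1)→cleaned(a1,d3) ✓  (p2,d3,a2)→cleaned(a2,d3) ✗  (p2,d3,a3)→cleaned(a3,d3) ✗  (p3,d1,a1)→cleaned(a1,d1) ✓  (p3,d2,a1)→cleaned(a1,d2) ✗  (p3,d3,a1)→cleaned(a1,d3) ✓
Counterexamples (restrictor triples failing the scope): 9.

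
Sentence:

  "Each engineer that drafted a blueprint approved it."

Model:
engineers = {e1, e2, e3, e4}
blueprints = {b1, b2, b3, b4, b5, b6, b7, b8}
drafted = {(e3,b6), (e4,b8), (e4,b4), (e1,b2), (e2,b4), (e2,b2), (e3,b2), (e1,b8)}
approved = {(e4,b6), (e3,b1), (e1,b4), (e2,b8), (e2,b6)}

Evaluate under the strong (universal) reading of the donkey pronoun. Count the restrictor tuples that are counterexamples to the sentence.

8

"it" takes "a blueprint" as antecedent — a donkey pronoun bound across the clause boundary.
Strong reading: for every (e,b) with drafted(e,b), approved(e,b).
Restrictor pairs: (e1,b2) ✗  (e1,b8) ✗  (e2,b2) ✗  (e2,b4) ✗  (e3,b2) ✗  (e3,b6) ✗  (e4,b4) ✗  (e4,b8) ✗
Counterexamples (restrictor pairs failing the scope): 8.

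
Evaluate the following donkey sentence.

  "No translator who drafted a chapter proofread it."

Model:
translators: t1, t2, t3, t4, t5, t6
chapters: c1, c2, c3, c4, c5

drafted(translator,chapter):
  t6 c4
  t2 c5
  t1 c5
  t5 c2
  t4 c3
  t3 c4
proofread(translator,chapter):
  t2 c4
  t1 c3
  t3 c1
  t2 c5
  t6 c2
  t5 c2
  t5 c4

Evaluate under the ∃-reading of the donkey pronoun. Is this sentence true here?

"it" takes "a chapter" as antecedent — a donkey pronoun bound across the clause boundary.
Truth condition: for no (t,c) with drafted(t,c) does proofread(t,c) hold.
Restrictor pairs — does the scope hold? (t1,c5):fails  (t2,c5):holds  (t3,c4):fails  (t4,c3):fails  (t5,c2):holds  (t6,c4):fails
Scope holds for 2 pair(s), so the sentence is false.

False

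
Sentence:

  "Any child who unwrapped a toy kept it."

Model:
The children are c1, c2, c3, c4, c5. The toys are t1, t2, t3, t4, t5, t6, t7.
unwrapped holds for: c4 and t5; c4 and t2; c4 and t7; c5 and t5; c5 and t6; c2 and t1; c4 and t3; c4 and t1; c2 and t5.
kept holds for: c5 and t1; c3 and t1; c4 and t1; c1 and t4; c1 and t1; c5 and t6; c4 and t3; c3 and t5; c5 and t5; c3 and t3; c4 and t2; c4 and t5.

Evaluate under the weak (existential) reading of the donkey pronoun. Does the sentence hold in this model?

"it" takes "a toy" as antecedent — a donkey pronoun bound across the clause boundary.
Weak reading: every child c with some unwrapped-toy has at least one unwrapped-toy t such that kept(c,t).
Per child: c2:✗  c4:✓  c5:✓
c2 has no witness among its unwrapped-toys.

False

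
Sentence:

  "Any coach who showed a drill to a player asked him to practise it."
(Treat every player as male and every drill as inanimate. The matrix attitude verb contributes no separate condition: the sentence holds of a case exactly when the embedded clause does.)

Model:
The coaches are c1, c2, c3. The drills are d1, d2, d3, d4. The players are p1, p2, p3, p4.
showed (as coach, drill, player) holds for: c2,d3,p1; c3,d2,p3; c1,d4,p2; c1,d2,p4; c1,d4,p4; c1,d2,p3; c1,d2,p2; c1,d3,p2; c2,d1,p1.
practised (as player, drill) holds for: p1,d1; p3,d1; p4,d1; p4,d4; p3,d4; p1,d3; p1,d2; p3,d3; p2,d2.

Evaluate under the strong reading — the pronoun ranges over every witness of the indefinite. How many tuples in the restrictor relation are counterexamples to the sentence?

"him" takes "a player" as antecedent and "it" takes "a drill"; both are donkey pronouns co-varying with the restrictor.
Strong reading: for every (c,d,p) with showed(c,d,p), practised(p,d).
Restrictor triples: (c1,d2,p2)→practised(p2,d2) ✓  (c1,d2,p3)→practised(p3,d2) ✗  (c1,d2,p4)→practised(p4,d2) ✗  (c1,d3,p2)→practised(p2,d3) ✗  (c1,d4,p2)→practised(p2,d4) ✗  (c1,d4,p4)→practised(p4,d4) ✓  (c2,d1,p1)→practised(p1,d1) ✓  (c2,d3,p1)→practised(p1,d3) ✓  (c3,d2,p3)→practised(p3,d2) ✗
Counterexamples (restrictor triples failing the scope): 5.

5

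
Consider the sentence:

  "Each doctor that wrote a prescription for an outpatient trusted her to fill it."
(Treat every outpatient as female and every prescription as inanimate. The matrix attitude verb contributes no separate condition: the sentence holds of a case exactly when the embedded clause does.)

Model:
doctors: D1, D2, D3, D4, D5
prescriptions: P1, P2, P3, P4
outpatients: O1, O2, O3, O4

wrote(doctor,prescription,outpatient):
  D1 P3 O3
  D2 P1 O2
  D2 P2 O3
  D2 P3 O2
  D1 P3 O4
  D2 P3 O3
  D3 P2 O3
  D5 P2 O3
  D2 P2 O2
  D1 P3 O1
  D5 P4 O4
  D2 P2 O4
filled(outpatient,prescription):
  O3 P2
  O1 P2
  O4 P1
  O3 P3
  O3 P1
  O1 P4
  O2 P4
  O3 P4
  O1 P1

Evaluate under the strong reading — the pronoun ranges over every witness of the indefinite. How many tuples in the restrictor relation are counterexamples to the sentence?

"her" takes "an outpatient" as antecedent and "it" takes "a prescription"; both are donkey pronouns co-varying with the restrictor.
Strong reading: for every (d,p,o) with wrote(d,p,o), filled(o,p).
Restrictor triples: (D1,P3,O1)→filled(O1,P3) ✗  (D1,P3,O3)→filled(O3,P3) ✓  (D1,P3,O4)→filled(O4,P3) ✗  (D2,P1,O2)→filled(O2,P1) ✗  (D2,P2,O2)→filled(O2,P2) ✗  (D2,P2,O3)→filled(O3,P2) ✓  (D2,P2,O4)→filled(O4,P2) ✗  (D2,P3,O2)→filled(O2,P3) ✗  (D2,P3,O3)→filled(O3,P3) ✓  (D3,P2,O3)→filled(O3,P2) ✓  (D5,P2,O3)→filled(O3,P2) ✓  (D5,P4,O4)→filled(O4,P4) ✗
Counterexamples (restrictor triples failing the scope): 7.

7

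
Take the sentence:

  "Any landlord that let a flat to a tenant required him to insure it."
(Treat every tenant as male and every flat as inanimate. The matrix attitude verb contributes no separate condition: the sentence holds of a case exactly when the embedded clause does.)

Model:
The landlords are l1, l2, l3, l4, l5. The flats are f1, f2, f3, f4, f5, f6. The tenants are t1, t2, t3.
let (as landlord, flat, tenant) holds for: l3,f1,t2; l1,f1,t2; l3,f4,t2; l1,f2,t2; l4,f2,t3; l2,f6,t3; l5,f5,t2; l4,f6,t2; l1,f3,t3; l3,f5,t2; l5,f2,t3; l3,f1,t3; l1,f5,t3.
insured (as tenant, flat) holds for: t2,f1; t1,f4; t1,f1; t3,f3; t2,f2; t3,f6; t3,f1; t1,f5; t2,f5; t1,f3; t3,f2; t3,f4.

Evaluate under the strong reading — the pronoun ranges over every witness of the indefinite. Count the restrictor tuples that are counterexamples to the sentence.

3

"him" takes "a tenant" as antecedent and "it" takes "a flat"; both are donkey pronouns co-varying with the restrictor.
Strong reading: for every (l,f,t) with let(l,f,t), insured(t,f).
Restrictor triples: (l1,f1,t2)→insured(t2,f1) ✓  (l1,f2,t2)→insured(t2,f2) ✓  (l1,f3,t3)→insured(t3,f3) ✓  (l1,f5,t3)→insured(t3,f5) ✗  (l2,f6,t3)→insured(t3,f6) ✓  (l3,f1,t2)→insured(t2,f1) ✓  (l3,f1,t3)→insured(t3,f1) ✓  (l3,f4,t2)→insured(t2,f4) ✗  (l3,f5,t2)→insured(t2,f5) ✓  (l4,f2,t3)→insured(t3,f2) ✓  (l4,f6,t2)→insured(t2,f6) ✗  (l5,f2,t3)→insured(t3,f2) ✓  (l5,f5,t2)→insured(t2,f5) ✓
Counterexamples (restrictor triples failing the scope): 3.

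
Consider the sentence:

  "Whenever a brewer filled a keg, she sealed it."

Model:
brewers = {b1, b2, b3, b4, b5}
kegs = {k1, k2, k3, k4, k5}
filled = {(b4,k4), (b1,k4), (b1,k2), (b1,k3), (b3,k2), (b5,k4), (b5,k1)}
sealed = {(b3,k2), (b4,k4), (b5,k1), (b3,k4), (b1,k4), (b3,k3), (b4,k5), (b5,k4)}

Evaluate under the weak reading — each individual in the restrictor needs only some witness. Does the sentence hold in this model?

True

"it" takes "a keg" as antecedent — a donkey pronoun bound across the clause boundary.
Weak reading: every brewer b with some filled-keg has at least one filled-keg k such that sealed(b,k).
Per brewer: b1:✓  b3:✓  b4:✓  b5:✓
Every brewer in the restrictor has a witness.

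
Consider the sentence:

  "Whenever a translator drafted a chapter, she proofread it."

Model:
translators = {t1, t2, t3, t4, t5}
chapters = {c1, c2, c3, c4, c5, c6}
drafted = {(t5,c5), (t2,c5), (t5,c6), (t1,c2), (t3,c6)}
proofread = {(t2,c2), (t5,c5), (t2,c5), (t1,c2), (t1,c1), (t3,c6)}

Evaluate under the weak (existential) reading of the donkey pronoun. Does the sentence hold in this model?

"it" takes "a chapter" as antecedent — a donkey pronoun bound across the clause boundary.
Weak reading: every translator t with some drafted-chapter has at least one drafted-chapter c such that proofread(t,c).
Per translator: t1:✓  t2:✓  t3:✓  t5:✓
Every translator in the restrictor has a witness.

True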